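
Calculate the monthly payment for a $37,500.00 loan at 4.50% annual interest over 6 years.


Loan payment formula: PMT = PV × r / (1 − (1 + r)^(−n))
Monthly rate r = 0.045/12 = 0.00375, n = 72 months
Denominator: 1 − (1 + 0.045/12)^(−72) = 0.236235
PMT = $37,500.00 × (0.045/12) / 0.236235
PMT = $595.28 per month

PMT = PV × r / (1-(1+r)^(-n)) = $595.28/month


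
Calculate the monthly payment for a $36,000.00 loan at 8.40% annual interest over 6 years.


Loan payment formula: PMT = PV × r / (1 − (1 + r)^(−n))
Monthly rate r = 0.084/12 = 0.007, n = 72 months
Denominator: 1 − (1 + 0.084/12)^(−72) = 0.394829
PMT = $36,000.00 × (0.084/12) / 0.394829
PMT = $638.25 per month

PMT = PV × r / (1-(1+r)^(-n)) = $638.25/month


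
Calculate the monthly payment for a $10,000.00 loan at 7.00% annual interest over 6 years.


Loan payment formula: PMT = PV × r / (1 − (1 + r)^(−n))
Monthly rate r = 0.07/12 ≈ 0.00583333, n = 72 months
Denominator: 1 − (1 + 0.07/12)^(−72) = 0.342151
PMT = $10,000.00 × (0.07/12) / 0.342151
PMT = $170.49 per month

PMT = PV × r / (1-(1+r)^(-n)) = $170.49/month


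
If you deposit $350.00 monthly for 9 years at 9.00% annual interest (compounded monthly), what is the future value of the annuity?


Future value of an ordinary annuity: FV = PMT × ((1 + r)^n − 1) / r
Monthly rate r = 0.09/12 = 0.0075, n = 108
FV = $350.00 × ((1 + 0.09/12)^108 − 1) / (0.09/12)
FV = $350.00 × 165.483223
FV = $57,919.13

FV = PMT × ((1+r)^n - 1)/r = $57,919.13


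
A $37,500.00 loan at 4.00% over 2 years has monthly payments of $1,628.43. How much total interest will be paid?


Total paid over the life of the loan = PMT × n.
Total paid = $1,628.43 × 24 = $39,082.32
Total interest = total paid − principal = $39,082.32 − $37,500.00 = $1,582.32

Total interest = (PMT × n) - PV = $1,582.32


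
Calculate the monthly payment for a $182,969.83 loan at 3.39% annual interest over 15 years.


Loan payment formula: PMT = PV × r / (1 − (1 + r)^(−n))
Monthly rate r = 0.0339/12 = 0.002825, n = 180 months
Denominator: 1 − (1 + 0.0339/12)^(−180) = 0.398172
PMT = $182,969.83 × (0.0339/12) / 0.398172
PMT = $1,298.16 per month

PMT = PV × r / (1-(1+r)^(-n)) = $1,298.16/month


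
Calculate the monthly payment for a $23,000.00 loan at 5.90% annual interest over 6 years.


Loan payment formula: PMT = PV × r / (1 − (1 + r)^(−n))
Monthly rate r = 0.059/12 ≈ 0.00491667, n = 72 months
Denominator: 1 − (1 + 0.059/12)^(−72) = 0.297516
PMT = $23,000.00 × (0.059/12) / 0.297516
PMT = $380.09 per month

PMT = PV × r / (1-(1+r)^(-n)) = $380.09/month


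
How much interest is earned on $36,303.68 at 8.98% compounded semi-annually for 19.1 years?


Compound interest earned = final amount − principal.
A = P(1 + r/n)^(nt) = $36,303.68 × (1 + 0.0898/2)^(2 × 19.1) = $194,359.29
Interest = A − P = $194,359.29 − $36,303.68 = $158,055.61

Interest = A - P = $158,055.61


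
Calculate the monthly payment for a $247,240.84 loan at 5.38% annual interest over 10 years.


Loan payment formula: PMT = PV × r / (1 − (1 + r)^(−n))
Monthly rate r = 0.0538/12 ≈ 0.00448333, n = 120 months
Denominator: 1 − (1 + 0.0538/12)^(−120) = 0.4153825
PMT = $247,240.84 × (0.0538/12) / 0.4153825
PMT = $2,668.54 per month

PMT = PV × r / (1-(1+r)^(-n)) = $2,668.54/month


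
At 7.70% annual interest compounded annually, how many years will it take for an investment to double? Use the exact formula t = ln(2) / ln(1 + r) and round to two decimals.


Doubling condition: (1 + r)^t = 2
Take ln of both sides: t × ln(1 + r) = ln(2)
t = ln(2) / ln(1 + r)
t = 0.693147 / 0.074179
t = 9.34

t = ln(2) / ln(1 + r) = 9.34 years


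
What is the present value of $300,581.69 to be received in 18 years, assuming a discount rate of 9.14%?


Present value formula: PV = FV / (1 + r)^t
PV = $300,581.69 / (1 + 0.0914)^18
PV = $300,581.69 / 4.8273756
PV = $62,266.07

PV = FV / (1 + r)^t = $62,266.07


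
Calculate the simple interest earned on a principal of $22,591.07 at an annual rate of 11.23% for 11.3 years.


Simple interest formula: I = P × r × t
I = $22,591.07 × 0.1123 × 11.3
I = $28,667.84

I = P × r × t = $28,667.84


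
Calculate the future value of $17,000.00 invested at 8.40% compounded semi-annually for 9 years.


Compound interest formula: A = P(1 + r/n)^(nt)
A = $17,000.00 × (1 + 0.084/2)^(2 × 9)
Growth factor: (1 + 0.084/2)^18 = 2.097099
A = $17,000.00 × 2.097099
A = $35,650.68

A = P(1 + r/n)^(nt) = $35,650.68


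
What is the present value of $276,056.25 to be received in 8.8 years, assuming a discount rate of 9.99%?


Present value formula: PV = FV / (1 + r)^t
PV = $276,056.25 / (1 + 0.0999)^8.8
PV = $276,056.25 / 2.311576
PV = $119,423.39

PV = FV / (1 + r)^t = $119,423.39


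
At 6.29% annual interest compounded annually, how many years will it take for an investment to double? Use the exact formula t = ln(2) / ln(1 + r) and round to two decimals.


Doubling condition: (1 + r)^t = 2
Take ln of both sides: t × ln(1 + r) = ln(2)
t = ln(2) / ln(1 + r)
t = 0.693147 / 0.061001
t = 11.36

t = ln(2) / ln(1 + r) = 11.36 years


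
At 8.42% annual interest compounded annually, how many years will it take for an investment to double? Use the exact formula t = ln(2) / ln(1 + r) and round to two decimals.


Doubling condition: (1 + r)^t = 2
Take ln of both sides: t × ln(1 + r) = ln(2)
t = ln(2) / ln(1 + r)
t = 0.693147 / 0.080842
t = 8.57

t = ln(2) / ln(1 + r) = 8.57 years


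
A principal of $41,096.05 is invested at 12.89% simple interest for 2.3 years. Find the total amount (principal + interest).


Total amount formula: A = P(1 + rt) = P + P·r·t
Interest: I = P × r × t = $41,096.05 × 0.1289 × 2.3 = $12,183.75
A = P + I = $41,096.05 + $12,183.75 = $53,279.80

A = P + I = P(1 + rt) = $53,279.80


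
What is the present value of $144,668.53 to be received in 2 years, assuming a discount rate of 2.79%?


Present value formula: PV = FV / (1 + r)^t
PV = $144,668.53 / (1 + 0.0279)^2
PV = $144,668.53 / 1.0565784
PV = $136,921.72

PV = FV / (1 + r)^t = $136,921.72


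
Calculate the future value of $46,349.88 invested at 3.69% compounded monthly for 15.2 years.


Compound interest formula: A = P(1 + r/n)^(nt)
A = $46,349.88 × (1 + 0.0369/12)^(12 × 15.2)
Growth factor: (1 + 0.0369/12)^182.4 = 1.7507065
A = $46,349.88 × 1.7507065
A = $81,145.04

A = P(1 + r/n)^(nt) = $81,145.04


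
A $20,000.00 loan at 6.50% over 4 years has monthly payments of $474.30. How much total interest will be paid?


Total paid over the life of the loan = PMT × n.
Total paid = $474.30 × 48 = $22,766.40
Total interest = total paid − principal = $22,766.40 − $20,000.00 = $2,766.40

Total interest = (PMT × n) - PV = $2,766.40


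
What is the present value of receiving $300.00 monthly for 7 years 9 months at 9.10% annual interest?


Present value of an ordinary annuity: PV = PMT × (1 − (1 + r)^(−n)) / r
Monthly rate r = 0.091/12 ≈ 0.00758333, n = 93
PV = $300.00 × (1 − (1 + 0.091/12)^(−93)) / (0.091/12)
PV = $300.00 × 66.553698
PV = $19,966.11

PV = PMT × (1-(1+r)^(-n))/r = $19,966.11


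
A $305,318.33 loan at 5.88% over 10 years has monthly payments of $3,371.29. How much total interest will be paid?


Total paid over the life of the loan = PMT × n.
Total paid = $3,371.29 × 120 = $404,554.80
Total interest = total paid − principal = $404,554.80 − $305,318.33 = $99,236.47

Total interest = (PMT × n) - PV = $99,236.47


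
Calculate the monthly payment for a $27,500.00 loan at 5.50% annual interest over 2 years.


Loan payment formula: PMT = PV × r / (1 − (1 + r)^(−n))
Monthly rate r = 0.055/12 ≈ 0.00458333, n = 24 months
Denominator: 1 − (1 + 0.055/12)^(−24) = 0.103941
PMT = $27,500.00 × (0.055/12) / 0.103941
PMT = $1,212.63 per month

PMT = PV × r / (1-(1+r)^(-n)) = $1,212.63/month


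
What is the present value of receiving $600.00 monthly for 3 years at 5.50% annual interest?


Present value of an ordinary annuity: PV = PMT × (1 − (1 + r)^(−n)) / r
Monthly rate r = 0.055/12 ≈ 0.00458333, n = 36
PV = $600.00 × (1 − (1 + 0.055/12)^(−36)) / (0.055/12)
PV = $600.00 × 33.117077
PV = $19,870.25

PV = PMT × (1-(1+r)^(-n))/r = $19,870.25


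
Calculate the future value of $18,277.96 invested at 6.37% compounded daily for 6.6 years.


Compound interest formula: A = P(1 + r/n)^(nt)
A = $18,277.96 × (1 + 0.0637/365)^(365 × 6.6)
Growth factor: (1 + 0.0637/365)^2409 = 1.522545
A = $18,277.96 × 1.522545
A = $27,829.02

A = P(1 + r/n)^(nt) = $27,829.02


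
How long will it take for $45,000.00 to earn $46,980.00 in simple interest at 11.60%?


Rearrange the simple interest formula for t:
I = P × r × t  ⇒  t = I / (P × r)
t = $46,980.00 / ($45,000.00 × 0.116)
t = 9

t = I/(P×r) = 9 years


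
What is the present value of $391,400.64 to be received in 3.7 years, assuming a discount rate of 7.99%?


Present value formula: PV = FV / (1 + r)^t
PV = $391,400.64 / (1 + 0.0799)^3.7
PV = $391,400.64 / 1.328982
PV = $294,511.62

PV = FV / (1 + r)^t = $294,511.62


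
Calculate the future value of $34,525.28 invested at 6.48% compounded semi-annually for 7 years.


Compound interest formula: A = P(1 + r/n)^(nt)
A = $34,525.28 × (1 + 0.0648/2)^(2 × 7)
Growth factor: (1 + 0.0648/2)^14 = 1.5626868
A = $34,525.28 × 1.5626868
A = $53,952.20

A = P(1 + r/n)^(nt) = $53,952.20


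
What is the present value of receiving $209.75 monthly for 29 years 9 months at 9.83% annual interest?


Present value of an ordinary annuity: PV = PMT × (1 − (1 + r)^(−n)) / r
Monthly rate r = 0.0983/12 ≈ 0.00819167, n = 357
PV = $209.75 × (1 − (1 + 0.0983/12)^(−357)) / (0.0983/12)
PV = $209.75 × 115.441824
PV = $24,213.92

PV = PMT × (1-(1+r)^(-n))/r = $24,213.92


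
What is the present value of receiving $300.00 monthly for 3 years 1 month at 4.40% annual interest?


Present value of an ordinary annuity: PV = PMT × (1 − (1 + r)^(−n)) / r
Monthly rate r = 0.044/12 ≈ 0.00366667, n = 37
PV = $300.00 × (1 − (1 + 0.044/12)^(−37)) / (0.044/12)
PV = $300.00 × 34.540829
PV = $10,362.25

PV = PMT × (1-(1+r)^(-n))/r = $10,362.25


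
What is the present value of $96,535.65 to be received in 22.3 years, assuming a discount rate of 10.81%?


Present value formula: PV = FV / (1 + r)^t
PV = $96,535.65 / (1 + 0.1081)^22.3
PV = $96,535.65 / 9.865309
PV = $9,785.37

PV = FV / (1 + r)^t = $9,785.37


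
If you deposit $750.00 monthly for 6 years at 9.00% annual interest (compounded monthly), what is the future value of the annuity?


Future value of an ordinary annuity: FV = PMT × ((1 + r)^n − 1) / r
Monthly rate r = 0.09/12 = 0.0075, n = 72
FV = $750.00 × ((1 + 0.09/12)^72 − 1) / (0.09/12)
FV = $750.00 × 95.007028
FV = $71,255.27

FV = PMT × ((1+r)^n - 1)/r = $71,255.27


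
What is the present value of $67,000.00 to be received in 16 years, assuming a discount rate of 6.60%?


Present value formula: PV = FV / (1 + r)^t
PV = $67,000.00 / (1 + 0.066)^16
PV = $67,000.00 / 2.780451
PV = $24,096.81

PV = FV / (1 + r)^t = $24,096.81


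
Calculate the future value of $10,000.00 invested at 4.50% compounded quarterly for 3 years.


Compound interest formula: A = P(1 + r/n)^(nt)
A = $10,000.00 × (1 + 0.045/4)^(4 × 3)
Growth factor: (1 + 0.045/4)^12 = 1.143674
A = $10,000.00 × 1.143674
A = $11,436.74

A = P(1 + r/n)^(nt) = $11,436.74


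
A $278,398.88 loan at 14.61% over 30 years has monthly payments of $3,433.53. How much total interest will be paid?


Total paid over the life of the loan = PMT × n.
Total paid = $3,433.53 × 360 = $1,236,070.80
Total interest = total paid − principal = $1,236,070.80 − $278,398.88 = $957,671.92

Total interest = (PMT × n) - PV = $957,671.92


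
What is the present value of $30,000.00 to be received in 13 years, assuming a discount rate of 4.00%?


Present value formula: PV = FV / (1 + r)^t
PV = $30,000.00 / (1 + 0.04)^13
PV = $30,000.00 / 1.665074
PV = $18,017.22

PV = FV / (1 + r)^t = $18,017.22


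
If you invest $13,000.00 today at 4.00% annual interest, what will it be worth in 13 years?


Future value formula: FV = PV × (1 + r)^t
FV = $13,000.00 × (1 + 0.04)^13
FV = $13,000.00 × 1.665074
FV = $21,645.96

FV = PV × (1 + r)^t = $21,645.96


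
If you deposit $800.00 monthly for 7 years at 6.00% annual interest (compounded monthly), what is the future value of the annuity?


Future value of an ordinary annuity: FV = PMT × ((1 + r)^n − 1) / r
Monthly rate r = 0.06/12 = 0.005, n = 84
FV = $800.00 × ((1 + 0.06/12)^84 − 1) / (0.06/12)
FV = $800.00 × 104.073927
FV = $83,259.14

FV = PMT × ((1+r)^n - 1)/r = $83,259.14


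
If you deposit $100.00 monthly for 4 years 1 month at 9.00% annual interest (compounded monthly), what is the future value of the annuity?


Future value of an ordinary annuity: FV = PMT × ((1 + r)^n − 1) / r
Monthly rate r = 0.09/12 = 0.0075, n = 49
FV = $100.00 × ((1 + 0.09/12)^49 − 1) / (0.09/12)
FV = $100.00 × 58.952116
FV = $5,895.21

FV = PMT × ((1+r)^n - 1)/r = $5,895.21


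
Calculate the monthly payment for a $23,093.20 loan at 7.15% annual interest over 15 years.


Loan payment formula: PMT = PV × r / (1 − (1 + r)^(−n))
Monthly rate r = 0.0715/12 ≈ 0.00595833, n = 180 months
Denominator: 1 − (1 + 0.0715/12)^(−180) = 0.656757
PMT = $23,093.20 × (0.0715/12) / 0.656757
PMT = $209.51 per month

PMT = PV × r / (1-(1+r)^(-n)) = $209.51/month


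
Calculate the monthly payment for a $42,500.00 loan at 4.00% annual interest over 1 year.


Loan payment formula: PMT = PV × r / (1 − (1 + r)^(−n))
Monthly rate r = 0.04/12 ≈ 0.00333333, n = 12 months
Denominator: 1 − (1 + 0.04/12)^(−12) = 0.03914665
PMT = $42,500.00 × (0.04/12) / 0.03914665
PMT = $3,618.87 per month

PMT = PV × r / (1-(1+r)^(-n)) = $3,618.87/month


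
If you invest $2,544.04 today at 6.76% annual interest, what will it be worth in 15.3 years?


Future value formula: FV = PV × (1 + r)^t
FV = $2,544.04 × (1 + 0.0676)^15.3
FV = $2,544.04 × 2.720515
FV = $6,921.10

FV = PV × (1 + r)^t = $6,921.10


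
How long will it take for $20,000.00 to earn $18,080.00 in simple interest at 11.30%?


Rearrange the simple interest formula for t:
I = P × r × t  ⇒  t = I / (P × r)
t = $18,080.00 / ($20,000.00 × 0.113)
t = 8

t = I/(P×r) = 8 years


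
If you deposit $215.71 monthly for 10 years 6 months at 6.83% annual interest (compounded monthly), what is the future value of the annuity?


Future value of an ordinary annuity: FV = PMT × ((1 + r)^n − 1) / r
Monthly rate r = 0.0683/12 ≈ 0.00569167, n = 126
FV = $215.71 × ((1 + 0.0683/12)^126 − 1) / (0.0683/12)
FV = $215.71 × 183.500820
FV = $39,582.96

FV = PMT × ((1+r)^n - 1)/r = $39,582.96


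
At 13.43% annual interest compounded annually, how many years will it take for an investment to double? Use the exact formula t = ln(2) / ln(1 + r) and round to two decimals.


Doubling condition: (1 + r)^t = 2
Take ln of both sides: t × ln(1 + r) = ln(2)
t = ln(2) / ln(1 + r)
t = 0.693147 / 0.126016
t = 5.50

t = ln(2) / ln(1 + r) = 5.50 years


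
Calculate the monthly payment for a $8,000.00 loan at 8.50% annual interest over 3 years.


Loan payment formula: PMT = PV × r / (1 − (1 + r)^(−n))
Monthly rate r = 0.085/12 ≈ 0.00708333, n = 36 months
Denominator: 1 − (1 + 0.085/12)^(−36) = 0.224387
PMT = $8,000.00 × (0.085/12) / 0.224387
PMT = $252.54 per month

PMT = PV × r / (1-(1+r)^(-n)) = $252.54/month


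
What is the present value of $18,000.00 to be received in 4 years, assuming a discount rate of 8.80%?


Present value formula: PV = FV / (1 + r)^t
PV = $18,000.00 / (1 + 0.088)^4
PV = $18,000.00 / 1.401250
PV = $12,845.67

PV = FV / (1 + r)^t = $12,845.67


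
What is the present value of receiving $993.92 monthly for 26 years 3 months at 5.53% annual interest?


Present value of an ordinary annuity: PV = PMT × (1 − (1 + r)^(−n)) / r
Monthly rate r = 0.0553/12 ≈ 0.00460833, n = 315
PV = $993.92 × (1 − (1 + 0.0553/12)^(−315)) / (0.0553/12)
PV = $993.92 × 166.009771
PV = $165,000.43

PV = PMT × (1-(1+r)^(-n))/r = $165,000.43


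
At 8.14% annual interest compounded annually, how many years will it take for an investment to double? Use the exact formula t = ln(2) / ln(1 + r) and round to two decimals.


Doubling condition: (1 + r)^t = 2
Take ln of both sides: t × ln(1 + r) = ln(2)
t = ln(2) / ln(1 + r)
t = 0.693147 / 0.078256
t = 8.86

t = ln(2) / ln(1 + r) = 8.86 years


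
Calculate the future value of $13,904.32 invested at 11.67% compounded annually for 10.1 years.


Compound interest formula: A = P(1 + r/n)^(nt)
A = $13,904.32 × (1 + 0.1167/1)^(1 × 10.1)
Growth factor: (1 + 0.1167/1)^10.1 = 3.049010
A = $13,904.32 × 3.049010
A = $42,394.41

A = P(1 + r/n)^(nt) = $42,394.41


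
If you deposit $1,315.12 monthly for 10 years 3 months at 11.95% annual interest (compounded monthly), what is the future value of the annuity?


Future value of an ordinary annuity: FV = PMT × ((1 + r)^n − 1) / r
Monthly rate r = 0.1195/12 ≈ 0.00995833, n = 123
FV = $1,315.12 × ((1 + 0.1195/12)^123 − 1) / (0.1195/12)
FV = $1,315.12 × 239.315227
FV = $314,728.24

FV = PMT × ((1+r)^n - 1)/r = $314,728.24


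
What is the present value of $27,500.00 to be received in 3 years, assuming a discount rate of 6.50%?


Present value formula: PV = FV / (1 + r)^t
PV = $27,500.00 / (1 + 0.065)^3
PV = $27,500.00 / 1.2079496
PV = $22,765.85

PV = FV / (1 + r)^t = $22,765.85


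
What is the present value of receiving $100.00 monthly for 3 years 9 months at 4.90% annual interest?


Present value of an ordinary annuity: PV = PMT × (1 − (1 + r)^(−n)) / r
Monthly rate r = 0.049/12 ≈ 0.00408333, n = 45
PV = $100.00 × (1 − (1 + 0.049/12)^(−45)) / (0.049/12)
PV = $100.00 × 41.031377
PV = $4,103.14

PV = PMT × (1-(1+r)^(-n))/r = $4,103.14


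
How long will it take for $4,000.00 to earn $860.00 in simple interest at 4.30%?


Rearrange the simple interest formula for t:
I = P × r × t  ⇒  t = I / (P × r)
t = $860.00 / ($4,000.00 × 0.043)
t = 5

t = I/(P×r) = 5 years


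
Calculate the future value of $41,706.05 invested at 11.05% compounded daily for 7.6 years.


Compound interest formula: A = P(1 + r/n)^(nt)
A = $41,706.05 × (1 + 0.1105/365)^(365 × 7.6)
Growth factor: (1 + 0.1105/365)^2774 = 2.3156094
A = $41,706.05 × 2.3156094
A = $96,574.92

A = P(1 + r/n)^(nt) = $96,574.92


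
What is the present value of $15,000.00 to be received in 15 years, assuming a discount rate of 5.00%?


Present value formula: PV = FV / (1 + r)^t
PV = $15,000.00 / (1 + 0.05)^15
PV = $15,000.00 / 2.078928
PV = $7,215.26

PV = FV / (1 + r)^t = $7,215.26


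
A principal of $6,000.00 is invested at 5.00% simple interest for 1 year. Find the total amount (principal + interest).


Total amount formula: A = P(1 + rt) = P + P·r·t
Interest: I = P × r × t = $6,000.00 × 0.05 × 1 = $300.00
A = P + I = $6,000.00 + $300.00 = $6,300.00

A = P + I = P(1 + rt) = $6,300.00


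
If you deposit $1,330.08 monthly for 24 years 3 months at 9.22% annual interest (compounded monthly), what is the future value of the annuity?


Future value of an ordinary annuity: FV = PMT × ((1 + r)^n − 1) / r
Monthly rate r = 0.0922/12 ≈ 0.00768333, n = 291
FV = $1,330.08 × ((1 + 0.0922/12)^291 − 1) / (0.0922/12)
FV = $1,330.08 × 1076.984472
FV = $1,432,475.51

FV = PMT × ((1+r)^n - 1)/r = $1,432,475.51


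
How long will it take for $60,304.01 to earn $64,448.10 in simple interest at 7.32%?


Rearrange the simple interest formula for t:
I = P × r × t  ⇒  t = I / (P × r)
t = $64,448.10 / ($60,304.01 × 0.0732)
t = 14.6

t = I/(P×r) = 14.6 years


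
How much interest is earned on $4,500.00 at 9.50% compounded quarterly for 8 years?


Compound interest earned = final amount − principal.
A = P(1 + r/n)^(nt) = $4,500.00 × (1 + 0.095/4)^(4 × 8) = $9,537.13
Interest = A − P = $9,537.13 − $4,500.00 = $5,037.13

Interest = A - P = $5,037.13


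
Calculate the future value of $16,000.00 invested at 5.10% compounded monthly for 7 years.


Compound interest formula: A = P(1 + r/n)^(nt)
A = $16,000.00 × (1 + 0.051/12)^(12 × 7)
Growth factor: (1 + 0.051/12)^84 = 1.427955
A = $16,000.00 × 1.427955
A = $22,847.28

A = P(1 + r/n)^(nt) = $22,847.28


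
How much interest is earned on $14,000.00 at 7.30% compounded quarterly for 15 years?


Compound interest earned = final amount − principal.
A = P(1 + r/n)^(nt) = $14,000.00 × (1 + 0.073/4)^(4 × 15) = $41,437.46
Interest = A − P = $41,437.46 − $14,000.00 = $27,437.46

Interest = A - P = $27,437.46


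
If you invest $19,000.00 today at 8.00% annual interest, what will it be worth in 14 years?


Future value formula: FV = PV × (1 + r)^t
FV = $19,000.00 × (1 + 0.08)^14
FV = $19,000.00 × 2.9371936
FV = $55,806.68

FV = PV × (1 + r)^t = $55,806.68


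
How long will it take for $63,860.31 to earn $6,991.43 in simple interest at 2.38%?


Rearrange the simple interest formula for t:
I = P × r × t  ⇒  t = I / (P × r)
t = $6,991.43 / ($63,860.31 × 0.0238)
t = 4.6

t = I/(P×r) = 4.6 years


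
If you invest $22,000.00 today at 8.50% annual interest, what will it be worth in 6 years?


Future value formula: FV = PV × (1 + r)^t
FV = $22,000.00 × (1 + 0.085)^6
FV = $22,000.00 × 1.63146751
FV = $35,892.29

FV = PV × (1 + r)^t = $35,892.29


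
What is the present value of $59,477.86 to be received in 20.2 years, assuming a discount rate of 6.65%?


Present value formula: PV = FV / (1 + r)^t
PV = $59,477.86 / (1 + 0.0665)^20.2
PV = $59,477.86 / 3.6712112
PV = $16,201.15

PV = FV / (1 + r)^t = $16,201.15


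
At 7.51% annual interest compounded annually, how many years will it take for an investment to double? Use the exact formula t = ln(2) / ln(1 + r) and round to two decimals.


Doubling condition: (1 + r)^t = 2
Take ln of both sides: t × ln(1 + r) = ln(2)
t = ln(2) / ln(1 + r)
t = 0.693147 / 0.072414
t = 9.57

t = ln(2) / ln(1 + r) = 9.57 years


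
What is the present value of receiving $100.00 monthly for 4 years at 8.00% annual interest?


Present value of an ordinary annuity: PV = PMT × (1 − (1 + r)^(−n)) / r
Monthly rate r = 0.08/12 ≈ 0.00666667, n = 48
PV = $100.00 × (1 − (1 + 0.08/12)^(−48)) / (0.08/12)
PV = $100.00 × 40.961913
PV = $4,096.19

PV = PMT × (1-(1+r)^(-n))/r = $4,096.19


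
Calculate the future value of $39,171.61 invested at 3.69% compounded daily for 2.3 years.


Compound interest formula: A = P(1 + r/n)^(nt)
A = $39,171.61 × (1 + 0.0369/365)^(365 × 2.3)
Growth factor: (1 + 0.0369/365)^839.5 = 1.0885709
A = $39,171.61 × 1.0885709
A = $42,641.07

A = P(1 + r/n)^(nt) = $42,641.07


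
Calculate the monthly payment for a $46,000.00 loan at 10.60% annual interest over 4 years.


Loan payment formula: PMT = PV × r / (1 − (1 + r)^(−n))
Monthly rate r = 0.106/12 ≈ 0.00883333, n = 48 months
Denominator: 1 − (1 + 0.106/12)^(−48) = 0.344357
PMT = $46,000.00 × (0.106/12) / 0.344357
PMT = $1,179.98 per month

PMT = PV × r / (1-(1+r)^(-n)) = $1,179.98/month


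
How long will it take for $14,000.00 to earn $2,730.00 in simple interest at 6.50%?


Rearrange the simple interest formula for t:
I = P × r × t  ⇒  t = I / (P × r)
t = $2,730.00 / ($14,000.00 × 0.065)
t = 3

t = I/(P×r) = 3 years


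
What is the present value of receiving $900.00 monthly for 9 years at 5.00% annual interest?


Present value of an ordinary annuity: PV = PMT × (1 − (1 + r)^(−n)) / r
Monthly rate r = 0.05/12 ≈ 0.00416667, n = 108
PV = $900.00 × (1 − (1 + 0.05/12)^(−108)) / (0.05/12)
PV = $900.00 × 86.826108
PV = $78,143.50

PV = PMT × (1-(1+r)^(-n))/r = $78,143.50


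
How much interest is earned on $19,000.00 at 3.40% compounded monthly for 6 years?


Compound interest earned = final amount − principal.
A = P(1 + r/n)^(nt) = $19,000.00 × (1 + 0.034/12)^(12 × 6) = $23,292.94
Interest = A − P = $23,292.94 − $19,000.00 = $4,292.94

Interest = A - P = $4,292.94


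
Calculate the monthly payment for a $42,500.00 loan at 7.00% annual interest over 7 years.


Loan payment formula: PMT = PV × r / (1 − (1 + r)^(−n))
Monthly rate r = 0.07/12 ≈ 0.00583333, n = 84 months
Denominator: 1 − (1 + 0.07/12)^(−84) = 0.386501
PMT = $42,500.00 × (0.07/12) / 0.386501
PMT = $641.44 per month

PMT = PV × r / (1-(1+r)^(-n)) = $641.44/month


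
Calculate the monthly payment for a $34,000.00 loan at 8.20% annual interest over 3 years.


Loan payment formula: PMT = PV × r / (1 − (1 + r)^(−n))
Monthly rate r = 0.082/12 ≈ 0.00683333, n = 36 months
Denominator: 1 − (1 + 0.082/12)^(−36) = 0.217423
PMT = $34,000.00 × (0.082/12) / 0.217423
PMT = $1,068.58 per month

PMT = PV × r / (1-(1+r)^(-n)) = $1,068.58/month


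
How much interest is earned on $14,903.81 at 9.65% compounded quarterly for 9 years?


Compound interest earned = final amount − principal.
A = P(1 + r/n)^(nt) = $14,903.81 × (1 + 0.0965/4)^(4 × 9) = $35,156.38
Interest = A − P = $35,156.38 − $14,903.81 = $20,252.57

Interest = A - P = $20,252.57


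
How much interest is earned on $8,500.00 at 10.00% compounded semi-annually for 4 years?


Compound interest earned = final amount − principal.
A = P(1 + r/n)^(nt) = $8,500.00 × (1 + 0.1/2)^(2 × 4) = $12,558.37
Interest = A − P = $12,558.37 − $8,500.00 = $4,058.37

Interest = A - P = $4,058.37


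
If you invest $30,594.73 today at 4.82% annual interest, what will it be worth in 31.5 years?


Future value formula: FV = PV × (1 + r)^t
FV = $30,594.73 × (1 + 0.0482)^31.5
FV = $30,594.73 × 4.405456
FV = $134,783.74

FV = PV × (1 + r)^t = $134,783.74


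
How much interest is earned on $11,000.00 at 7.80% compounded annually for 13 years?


Compound interest earned = final amount − principal.
A = P(1 + r/n)^(nt) = $11,000.00 × (1 + 0.078/1)^(1 × 13) = $29,203.61
Interest = A − P = $29,203.61 − $11,000.00 = $18,203.61

Interest = A - P = $18,203.61


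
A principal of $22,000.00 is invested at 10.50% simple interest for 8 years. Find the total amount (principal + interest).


Total amount formula: A = P(1 + rt) = P + P·r·t
Interest: I = P × r × t = $22,000.00 × 0.105 × 8 = $18,480.00
A = P + I = $22,000.00 + $18,480.00 = $40,480.00

A = P + I = P(1 + rt) = $40,480.00


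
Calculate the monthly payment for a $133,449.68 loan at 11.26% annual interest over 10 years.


Loan payment formula: PMT = PV × r / (1 − (1 + r)^(−n))
Monthly rate r = 0.1126/12 ≈ 0.00938333, n = 120 months
Denominator: 1 − (1 + 0.1126/12)^(−120) = 0.673965
PMT = $133,449.68 × (0.1126/12) / 0.673965
PMT = $1,857.96 per month

PMT = PV × r / (1-(1+r)^(-n)) = $1,857.96/month


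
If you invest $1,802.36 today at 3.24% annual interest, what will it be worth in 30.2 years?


Future value formula: FV = PV × (1 + r)^t
FV = $1,802.36 × (1 + 0.0324)^30.2
FV = $1,802.36 × 2.619446
FV = $4,721.18

FV = PV × (1 + r)^t = $4,721.18


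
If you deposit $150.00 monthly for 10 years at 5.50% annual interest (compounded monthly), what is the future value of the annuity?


Future value of an ordinary annuity: FV = PMT × ((1 + r)^n − 1) / r
Monthly rate r = 0.055/12 ≈ 0.00458333, n = 120
FV = $150.00 × ((1 + 0.055/12)^120 − 1) / (0.055/12)
FV = $150.00 × 159.507582
FV = $23,926.14

FV = PMT × ((1+r)^n - 1)/r = $23,926.14


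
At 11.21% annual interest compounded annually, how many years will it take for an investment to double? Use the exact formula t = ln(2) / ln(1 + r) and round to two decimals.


Doubling condition: (1 + r)^t = 2
Take ln of both sides: t × ln(1 + r) = ln(2)
t = ln(2) / ln(1 + r)
t = 0.693147 / 0.106250
t = 6.52

t = ln(2) / ln(1 + r) = 6.52 years


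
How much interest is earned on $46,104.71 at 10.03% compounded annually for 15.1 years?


Compound interest earned = final amount − principal.
A = P(1 + r/n)^(nt) = $46,104.71 × (1 + 0.1003/1)^(1 × 15.1) = $195,237.44
Interest = A − P = $195,237.44 − $46,104.71 = $149,132.73

Interest = A - P = $149,132.73


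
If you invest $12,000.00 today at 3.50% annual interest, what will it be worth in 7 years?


Future value formula: FV = PV × (1 + r)^t
FV = $12,000.00 × (1 + 0.035)^7
FV = $12,000.00 × 1.272279
FV = $15,267.35

FV = PV × (1 + r)^t = $15,267.35


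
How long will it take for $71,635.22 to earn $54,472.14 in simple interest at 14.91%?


Rearrange the simple interest formula for t:
I = P × r × t  ⇒  t = I / (P × r)
t = $54,472.14 / ($71,635.22 × 0.1491)
t = 5.1

t = I/(P×r) = 5.1 years


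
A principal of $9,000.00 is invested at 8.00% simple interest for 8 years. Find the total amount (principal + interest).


Total amount formula: A = P(1 + rt) = P + P·r·t
Interest: I = P × r × t = $9,000.00 × 0.08 × 8 = $5,760.00
A = P + I = $9,000.00 + $5,760.00 = $14,760.00

A = P + I = P(1 + rt) = $14,760.00


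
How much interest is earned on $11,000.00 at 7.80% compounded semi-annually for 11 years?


Compound interest earned = final amount − principal.
A = P(1 + r/n)^(nt) = $11,000.00 × (1 + 0.078/2)^(2 × 11) = $25,523.18
Interest = A − P = $25,523.18 − $11,000.00 = $14,523.18

Interest = A - P = $14,523.18


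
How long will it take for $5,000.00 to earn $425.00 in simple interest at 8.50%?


Rearrange the simple interest formula for t:
I = P × r × t  ⇒  t = I / (P × r)
t = $425.00 / ($5,000.00 × 0.085)
t = 1

t = I/(P×r) = 1 year


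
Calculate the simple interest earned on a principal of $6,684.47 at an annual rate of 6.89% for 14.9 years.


Simple interest formula: I = P × r × t
I = $6,684.47 × 0.0689 × 14.9
I = $6,862.34

I = P × r × t = $6,862.34


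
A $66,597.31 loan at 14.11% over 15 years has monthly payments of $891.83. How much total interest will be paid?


Total paid over the life of the loan = PMT × n.
Total paid = $891.83 × 180 = $160,529.40
Total interest = total paid − principal = $160,529.40 − $66,597.31 = $93,932.09

Total interest = (PMT × n) - PV = $93,932.09


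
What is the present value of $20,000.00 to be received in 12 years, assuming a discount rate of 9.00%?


Present value formula: PV = FV / (1 + r)^t
PV = $20,000.00 / (1 + 0.09)^12
PV = $20,000.00 / 2.812665
PV = $7,110.69

PV = FV / (1 + r)^t = $7,110.69


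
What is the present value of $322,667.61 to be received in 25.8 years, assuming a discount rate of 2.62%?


Present value formula: PV = FV / (1 + r)^t
PV = $322,667.61 / (1 + 0.0262)^25.8
PV = $322,667.61 / 1.9488834
PV = $165,565.37

PV = FV / (1 + r)^t = $165,565.37


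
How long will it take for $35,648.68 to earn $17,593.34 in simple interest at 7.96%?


Rearrange the simple interest formula for t:
I = P × r × t  ⇒  t = I / (P × r)
t = $17,593.34 / ($35,648.68 × 0.0796)
t = 6.2

t = I/(P×r) = 6.2 years


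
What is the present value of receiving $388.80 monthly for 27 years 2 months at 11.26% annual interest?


Present value of an ordinary annuity: PV = PMT × (1 − (1 + r)^(−n)) / r
Monthly rate r = 0.1126/12 ≈ 0.00938333, n = 326
PV = $388.80 × (1 − (1 + 0.1126/12)^(−326)) / (0.1126/12)
PV = $388.80 × 101.498004
PV = $39,462.42

PV = PMT × (1-(1+r)^(-n))/r = $39,462.42


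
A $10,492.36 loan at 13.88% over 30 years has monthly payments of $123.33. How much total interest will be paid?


Total paid over the life of the loan = PMT × n.
Total paid = $123.33 × 360 = $44,398.80
Total interest = total paid − principal = $44,398.80 − $10,492.36 = $33,906.44

Total interest = (PMT × n) - PV = $33,906.44


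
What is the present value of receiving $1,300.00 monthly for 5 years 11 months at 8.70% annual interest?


Present value of an ordinary annuity: PV = PMT × (1 − (1 + r)^(−n)) / r
Monthly rate r = 0.087/12 = 0.00725, n = 71
PV = $1,300.00 × (1 − (1 + 0.087/12)^(−71)) / (0.087/12)
PV = $1,300.00 × 55.343330
PV = $71,946.33

PV = PMT × (1-(1+r)^(-n))/r = $71,946.33


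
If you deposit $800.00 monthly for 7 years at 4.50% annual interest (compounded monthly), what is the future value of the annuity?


Future value of an ordinary annuity: FV = PMT × ((1 + r)^n − 1) / r
Monthly rate r = 0.045/12 = 0.00375, n = 84
FV = $800.00 × ((1 + 0.045/12)^84 − 1) / (0.045/12)
FV = $800.00 × 98.520602
FV = $78,816.48

FV = PMT × ((1+r)^n - 1)/r = $78,816.48


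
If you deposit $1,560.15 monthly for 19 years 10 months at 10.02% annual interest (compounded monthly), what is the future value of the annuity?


Future value of an ordinary annuity: FV = PMT × ((1 + r)^n − 1) / r
Monthly rate r = 0.1002/12 = 0.00835, n = 238
FV = $1,560.15 × ((1 + 0.1002/12)^238 − 1) / (0.1002/12)
FV = $1,560.15 × 746.8093226
FV = $1,165,134.56

FV = PMT × ((1+r)^n - 1)/r = $1,165,134.56


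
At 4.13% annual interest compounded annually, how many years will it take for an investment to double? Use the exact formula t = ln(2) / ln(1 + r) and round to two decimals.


Doubling condition: (1 + r)^t = 2
Take ln of both sides: t × ln(1 + r) = ln(2)
t = ln(2) / ln(1 + r)
t = 0.693147 / 0.040470
t = 17.13

t = ln(2) / ln(1 + r) = 17.13 years


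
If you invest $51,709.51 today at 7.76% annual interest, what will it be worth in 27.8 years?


Future value formula: FV = PV × (1 + r)^t
FV = $51,709.51 × (1 + 0.0776)^27.8
FV = $51,709.51 × 7.9858436
FV = $412,944.06

FV = PV × (1 + r)^t = $412,944.06


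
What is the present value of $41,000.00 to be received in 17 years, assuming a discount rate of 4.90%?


Present value formula: PV = FV / (1 + r)^t
PV = $41,000.00 / (1 + 0.049)^17
PV = $41,000.00 / 2.255191
PV = $18,180.28

PV = FV / (1 + r)^t = $18,180.28


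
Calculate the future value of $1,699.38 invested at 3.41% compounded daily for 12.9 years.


Compound interest formula: A = P(1 + r/n)^(nt)
A = $1,699.38 × (1 + 0.0341/365)^(365 × 12.9)
Growth factor: (1 + 0.0341/365)^4708.5 = 1.552505
A = $1,699.38 × 1.552505
A = $2,638.30

A = P(1 + r/n)^(nt) = $2,638.30


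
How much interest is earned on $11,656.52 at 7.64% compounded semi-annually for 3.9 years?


Compound interest earned = final amount − principal.
A = P(1 + r/n)^(nt) = $11,656.52 × (1 + 0.0764/2)^(2 × 3.9) = $15,615.68
Interest = A − P = $15,615.68 − $11,656.52 = $3,959.16

Interest = A - P = $3,959.16


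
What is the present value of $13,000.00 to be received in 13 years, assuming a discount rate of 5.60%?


Present value formula: PV = FV / (1 + r)^t
PV = $13,000.00 / (1 + 0.056)^13
PV = $13,000.00 / 2.030631
PV = $6,401.95

PV = FV / (1 + r)^t = $6,401.95


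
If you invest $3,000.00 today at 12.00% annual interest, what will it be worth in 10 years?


Future value formula: FV = PV × (1 + r)^t
FV = $3,000.00 × (1 + 0.12)^10
FV = $3,000.00 × 3.105848
FV = $9,317.54

FV = PV × (1 + r)^t = $9,317.54


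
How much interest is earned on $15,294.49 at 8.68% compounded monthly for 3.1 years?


Compound interest earned = final amount − principal.
A = P(1 + r/n)^(nt) = $15,294.49 × (1 + 0.0868/12)^(12 × 3.1) = $19,997.44
Interest = A − P = $19,997.44 − $15,294.49 = $4,702.95

Interest = A - P = $4,702.95


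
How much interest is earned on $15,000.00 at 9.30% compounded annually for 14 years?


Compound interest earned = final amount − principal.
A = P(1 + r/n)^(nt) = $15,000.00 × (1 + 0.093/1)^(1 × 14) = $52,092.30
Interest = A − P = $52,092.30 − $15,000.00 = $37,092.30

Interest = A - P = $37,092.30


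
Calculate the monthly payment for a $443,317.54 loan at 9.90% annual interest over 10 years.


Loan payment formula: PMT = PV × r / (1 − (1 + r)^(−n))
Monthly rate r = 0.099/12 = 0.00825, n = 120 months
Denominator: 1 − (1 + 0.099/12)^(−120) = 0.626911
PMT = $443,317.54 × (0.099/12) / 0.626911
PMT = $5,833.95 per month

PMT = PV × r / (1-(1+r)^(-n)) = $5,833.95/month


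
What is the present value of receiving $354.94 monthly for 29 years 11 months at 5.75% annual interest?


Present value of an ordinary annuity: PV = PMT × (1 − (1 + r)^(−n)) / r
Monthly rate r = 0.0575/12 ≈ 0.00479167, n = 359
PV = $354.94 × (1 − (1 + 0.0575/12)^(−359)) / (0.0575/12)
PV = $354.94 × 171.179301
PV = $60,758.38

PV = PMT × (1-(1+r)^(-n))/r = $60,758.38


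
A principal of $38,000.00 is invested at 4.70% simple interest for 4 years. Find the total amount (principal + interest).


Total amount formula: A = P(1 + rt) = P + P·r·t
Interest: I = P × r × t = $38,000.00 × 0.047 × 4 = $7,144.00
A = P + I = $38,000.00 + $7,144.00 = $45,144.00

A = P + I = P(1 + rt) = $45,144.00


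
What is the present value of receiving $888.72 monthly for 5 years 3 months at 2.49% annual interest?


Present value of an ordinary annuity: PV = PMT × (1 − (1 + r)^(−n)) / r
Monthly rate r = 0.0249/12 = 0.002075, n = 63
PV = $888.72 × (1 − (1 + 0.0249/12)^(−63)) / (0.0249/12)
PV = $888.72 × 58.998606
PV = $52,433.24

PV = PMT × (1-(1+r)^(-n))/r = $52,433.24


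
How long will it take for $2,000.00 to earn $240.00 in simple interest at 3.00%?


Rearrange the simple interest formula for t:
I = P × r × t  ⇒  t = I / (P × r)
t = $240.00 / ($2,000.00 × 0.03)
t = 4

t = I/(P×r) = 4 years


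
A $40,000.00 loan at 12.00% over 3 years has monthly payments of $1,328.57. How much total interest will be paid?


Total paid over the life of the loan = PMT × n.
Total paid = $1,328.57 × 36 = $47,828.52
Total interest = total paid − principal = $47,828.52 − $40,000.00 = $7,828.52

Total interest = (PMT × n) - PV = $7,828.52


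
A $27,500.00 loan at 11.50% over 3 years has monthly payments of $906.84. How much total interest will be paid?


Total paid over the life of the loan = PMT × n.
Total paid = $906.84 × 36 = $32,646.24
Total interest = total paid − principal = $32,646.24 − $27,500.00 = $5,146.24

Total interest = (PMT × n) - PV = $5,146.24


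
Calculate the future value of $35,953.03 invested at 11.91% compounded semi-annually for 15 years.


Compound interest formula: A = P(1 + r/n)^(nt)
A = $35,953.03 × (1 + 0.1191/2)^(2 × 15)
Growth factor: (1 + 0.1191/2)^30 = 5.6707914
A = $35,953.03 × 5.6707914
A = $203,882.13

A = P(1 + r/n)^(nt) = $203,882.13


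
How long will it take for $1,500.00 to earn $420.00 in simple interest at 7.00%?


Rearrange the simple interest formula for t:
I = P × r × t  ⇒  t = I / (P × r)
t = $420.00 / ($1,500.00 × 0.07)
t = 4

t = I/(P×r) = 4 years


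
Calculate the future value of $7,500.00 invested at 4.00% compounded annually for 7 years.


Compound interest formula: A = P(1 + r/n)^(nt)
A = $7,500.00 × (1 + 0.04/1)^(1 × 7)
Growth factor: (1 + 0.04/1)^7 = 1.315932
A = $7,500.00 × 1.315932
A = $9,869.49

A = P(1 + r/n)^(nt) = $9,869.49


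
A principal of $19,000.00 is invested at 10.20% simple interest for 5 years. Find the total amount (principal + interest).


Total amount formula: A = P(1 + rt) = P + P·r·t
Interest: I = P × r × t = $19,000.00 × 0.102 × 5 = $9,690.00
A = P + I = $19,000.00 + $9,690.00 = $28,690.00

A = P + I = P(1 + rt) = $28,690.00


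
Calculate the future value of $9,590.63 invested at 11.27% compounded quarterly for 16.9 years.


Compound interest formula: A = P(1 + r/n)^(nt)
A = $9,590.63 × (1 + 0.1127/4)^(4 × 16.9)
Growth factor: (1 + 0.1127/4)^67.6 = 6.542322
A = $9,590.63 × 6.542322
A = $62,744.99

A = P(1 + r/n)^(nt) = $62,744.99


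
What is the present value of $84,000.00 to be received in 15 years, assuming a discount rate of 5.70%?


Present value formula: PV = FV / (1 + r)^t
PV = $84,000.00 / (1 + 0.057)^15
PV = $84,000.00 / 2.2968086
PV = $36,572.49

PV = FV / (1 + r)^t = $36,572.49
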